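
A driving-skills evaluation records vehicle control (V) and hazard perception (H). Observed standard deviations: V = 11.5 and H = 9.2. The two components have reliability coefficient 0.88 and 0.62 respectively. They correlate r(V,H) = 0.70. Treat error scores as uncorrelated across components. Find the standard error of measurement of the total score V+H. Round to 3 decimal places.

6.931

Var(total) = 216.89 + 148.12 = 365.01.
True-score variance = 168.857 + 148.12 = 316.977, so reliability = 0.8684.
Error variance = 365.01 − 316.977 = 48.0332; SEM = √48.0332 = 6.931.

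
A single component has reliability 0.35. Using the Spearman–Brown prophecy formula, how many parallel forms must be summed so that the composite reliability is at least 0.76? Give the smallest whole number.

6

k ≥ ρ*(1−ρ₁)/(ρ₁(1−ρ*)) = 0.76·0.65 / (0.35·0.24) = 5.881.
Smallest integer k = 6.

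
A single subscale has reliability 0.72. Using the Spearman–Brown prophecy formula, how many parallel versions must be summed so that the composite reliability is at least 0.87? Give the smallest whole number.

3

k ≥ ρ*(1−ρ₁)/(ρ₁(1−ρ*)) = 0.87·0.28 / (0.72·0.13) = 2.603.
Smallest integer k = 3.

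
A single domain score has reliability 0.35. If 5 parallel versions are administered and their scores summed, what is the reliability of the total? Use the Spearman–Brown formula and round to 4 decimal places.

0.7292

ρ_k = kρ / (1 + (k−1)ρ) = 5·0.35 / (1 + 4·0.35) = 1.750 / 2.400 = 0.7292.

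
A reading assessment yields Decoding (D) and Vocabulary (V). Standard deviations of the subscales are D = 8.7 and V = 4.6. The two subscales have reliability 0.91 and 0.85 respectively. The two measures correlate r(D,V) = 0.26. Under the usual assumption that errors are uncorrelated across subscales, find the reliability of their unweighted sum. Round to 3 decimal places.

Var(D+V) = 8.7² + 4.6² + 2·[8.7·4.6·0.26] = 96.85 + 20.8104 = 117.66.
With uncorrelated errors the cross-covariances are all true-score covariance, so they carry over unchanged; only the diagonal terms shrink to ρᵢσᵢ².
True-score variance = [8.7²·0.91 + 4.6²·0.85] + 20.8104 = 86.8639 + 20.8104 = 107.674.
Reliability = 107.674 / 117.66 = 0.915.

0.915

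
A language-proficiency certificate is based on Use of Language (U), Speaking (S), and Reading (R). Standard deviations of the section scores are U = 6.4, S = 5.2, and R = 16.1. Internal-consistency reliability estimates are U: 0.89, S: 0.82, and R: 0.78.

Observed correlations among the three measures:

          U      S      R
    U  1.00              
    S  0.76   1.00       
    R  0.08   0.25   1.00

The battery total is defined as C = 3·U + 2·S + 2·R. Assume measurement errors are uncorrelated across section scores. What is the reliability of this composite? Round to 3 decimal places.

0.862

Var(C) = 3²·6.4² + 2²·5.2² + 2²·16.1² + 2·[6·6.4·5.2·0.76 + 6·6.4·16.1·0.08 + 4·5.2·16.1·0.25] = 1513.64 + 569.872 = 2083.51.
Because errors are independent across components, Cov(Tᵢ,Tⱼ) = Cov(Xᵢ,Xⱼ); the off-diagonal part of the true-score variance is the same as above.
True-score variance = [3²·6.4²·0.89 + 2²·5.2²·0.82 + 2²·16.1²·0.78] + 569.872 = 1225.52 + 569.872 = 1795.39.
Reliability = 1795.39 / 2083.51 = 0.862.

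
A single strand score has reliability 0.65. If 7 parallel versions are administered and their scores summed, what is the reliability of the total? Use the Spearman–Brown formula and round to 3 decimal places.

0.929

ρ_k = kρ / (1 + (k−1)ρ) = 7·0.65 / (1 + 6·0.65) = 4.550 / 4.900 = 0.929.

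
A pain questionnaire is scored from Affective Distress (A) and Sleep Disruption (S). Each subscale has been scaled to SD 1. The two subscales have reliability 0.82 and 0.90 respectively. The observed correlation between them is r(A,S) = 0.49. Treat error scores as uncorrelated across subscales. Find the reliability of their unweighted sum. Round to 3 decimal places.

Var(A+S) = 2 + 2·[0.49] = 2 + 0.98 = 2.98.
With uncorrelated errors the cross-covariances are all true-score covariance, so they carry over unchanged; only the diagonal terms shrink to ρᵢσᵢ².
True-score variance = [0.82 + 0.90] + 0.98 = 1.72 + 0.98 = 2.7.
Reliability = 2.7 / 2.98 = 0.906.

0.906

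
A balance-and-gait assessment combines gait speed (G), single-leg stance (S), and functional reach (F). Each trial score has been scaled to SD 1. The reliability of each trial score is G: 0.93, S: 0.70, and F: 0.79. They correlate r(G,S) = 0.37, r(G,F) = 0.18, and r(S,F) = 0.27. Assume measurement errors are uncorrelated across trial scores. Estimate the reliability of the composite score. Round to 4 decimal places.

0.8750

Var(G+S+F) = 3 + 2·[0.37 + 0.18 + 0.27] = 3 + 1.64 = 4.64.
Under uncorrelated errors the observed covariances equal the true-score covariances, so only the own-variance terms attenuate.
True-score variance = [0.93 + 0.70 + 0.79] + 1.64 = 2.42 + 1.64 = 4.06.
Reliability = 4.06 / 4.64 = 0.8750.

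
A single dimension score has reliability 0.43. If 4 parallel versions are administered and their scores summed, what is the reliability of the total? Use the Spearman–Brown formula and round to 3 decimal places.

0.751

ρ_k = kρ / (1 + (k−1)ρ) = 4·0.43 / (1 + 3·0.43) = 1.720 / 2.290 = 0.751.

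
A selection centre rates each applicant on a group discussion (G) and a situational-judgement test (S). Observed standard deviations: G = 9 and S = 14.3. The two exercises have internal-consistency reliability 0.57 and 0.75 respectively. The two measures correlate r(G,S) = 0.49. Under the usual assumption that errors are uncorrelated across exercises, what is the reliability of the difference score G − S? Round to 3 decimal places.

Var(G−S) = 9² + 14.3² − 2·9·14.3·0.49 = 285.49 − 126.126 = 159.364.
With uncorrelated errors the cross-covariances are all true-score covariance, so they carry over unchanged; only the diagonal terms shrink to ρᵢσᵢ².
True-score variance = [9²·0.57 + 14.3²·0.75] − 126.126 = 199.537 − 126.126 = 73.4115.
Reliability = 73.4115 / 159.364 = 0.461.

0.461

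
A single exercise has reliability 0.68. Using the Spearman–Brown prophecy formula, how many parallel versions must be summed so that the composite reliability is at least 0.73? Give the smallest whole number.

2

k ≥ ρ*(1−ρ₁)/(ρ₁(1−ρ*)) = 0.73·0.32 / (0.68·0.27) = 1.272.
Smallest integer k = 2.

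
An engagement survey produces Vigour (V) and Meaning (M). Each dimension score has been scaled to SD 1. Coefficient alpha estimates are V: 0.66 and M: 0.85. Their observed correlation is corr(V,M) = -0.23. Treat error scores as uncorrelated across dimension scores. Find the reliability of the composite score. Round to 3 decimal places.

0.682

Var(V+M) = 2 + 2·[(-0.23)] = 2 − 0.46 = 1.54.
With uncorrelated errors the cross-covariances are all true-score covariance, so they carry over unchanged; only the diagonal terms shrink to ρᵢσᵢ².
True-score variance = [0.66 + 0.85] − 0.46 = 1.51 − 0.46 = 1.05.
Reliability = 1.05 / 1.54 = 0.682.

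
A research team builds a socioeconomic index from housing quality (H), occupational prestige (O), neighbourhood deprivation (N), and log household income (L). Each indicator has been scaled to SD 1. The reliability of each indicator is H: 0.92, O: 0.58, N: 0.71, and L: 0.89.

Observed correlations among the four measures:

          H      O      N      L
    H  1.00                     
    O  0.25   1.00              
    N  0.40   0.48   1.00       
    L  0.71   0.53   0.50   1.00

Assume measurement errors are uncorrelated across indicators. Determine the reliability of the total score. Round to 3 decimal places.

Var(H+O+N+L) = 4 + 2·[0.25 + 0.40 + 0.71 + 0.48 + 0.53 + 0.50] = 4 + 5.74 = 9.74.
With uncorrelated errors the cross-covariances are all true-score covariance, so they carry over unchanged; only the diagonal terms shrink to ρᵢσᵢ².
True-score variance = [0.92 + 0.58 + 0.71 + 0.89] + 5.74 = 3.1 + 5.74 = 8.84.
Reliability = 8.84 / 9.74 = 0.908.

0.908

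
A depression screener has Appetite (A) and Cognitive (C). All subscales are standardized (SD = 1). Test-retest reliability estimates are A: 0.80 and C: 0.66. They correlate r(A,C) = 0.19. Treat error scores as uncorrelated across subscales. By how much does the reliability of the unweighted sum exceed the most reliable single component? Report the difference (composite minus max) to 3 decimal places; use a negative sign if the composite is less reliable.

Var(sum) = 2 + 0.38 = 2.38; true-score variance = 1.46 + 0.38 = 1.84; composite reliability = 0.7731.
Max component reliability = 0.8000.
Difference = 0.7731 − 0.8000 = -0.027.

-0.027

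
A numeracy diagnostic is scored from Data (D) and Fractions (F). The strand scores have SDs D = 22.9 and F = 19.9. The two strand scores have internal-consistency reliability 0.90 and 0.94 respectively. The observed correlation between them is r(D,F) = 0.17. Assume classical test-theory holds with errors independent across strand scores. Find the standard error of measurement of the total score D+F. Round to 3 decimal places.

8.729

Var(total) = 920.42 + 154.941 = 1075.36.
True-score variance = 844.218 + 154.941 = 999.16, so reliability = 0.9291.
Error variance = 1075.36 − 999.16 = 76.2016; SEM = √76.2016 = 8.729.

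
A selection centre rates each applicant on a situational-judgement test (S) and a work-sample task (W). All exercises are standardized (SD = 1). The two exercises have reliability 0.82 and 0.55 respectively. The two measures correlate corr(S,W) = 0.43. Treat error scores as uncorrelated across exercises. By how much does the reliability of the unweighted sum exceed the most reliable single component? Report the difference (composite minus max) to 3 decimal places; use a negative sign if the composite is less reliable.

-0.040

Var(sum) = 2 + 0.86 = 2.86; true-score variance = 1.37 + 0.86 = 2.23; composite reliability = 0.7797.
Max component reliability = 0.8200.
Difference = 0.7797 − 0.8200 = -0.040.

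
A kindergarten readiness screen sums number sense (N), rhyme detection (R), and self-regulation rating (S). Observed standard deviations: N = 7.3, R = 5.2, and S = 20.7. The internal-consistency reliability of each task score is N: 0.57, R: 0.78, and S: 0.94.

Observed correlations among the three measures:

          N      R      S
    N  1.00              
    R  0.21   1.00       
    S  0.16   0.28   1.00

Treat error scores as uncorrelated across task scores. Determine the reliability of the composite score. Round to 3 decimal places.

0.914

Var(N+R+S) = 7.3² + 5.2² + 20.7² + 2·[7.3·5.2·0.21 + 7.3·20.7·0.16 + 5.2·20.7·0.28] = 508.82 + 124.577 = 633.397.
With uncorrelated errors the cross-covariances are all true-score covariance, so they carry over unchanged; only the diagonal terms shrink to ρᵢσᵢ².
True-score variance = [7.3²·0.57 + 5.2²·0.78 + 20.7²·0.94] + 124.577 = 454.247 + 124.577 = 578.824.
Reliability = 578.824 / 633.397 = 0.914.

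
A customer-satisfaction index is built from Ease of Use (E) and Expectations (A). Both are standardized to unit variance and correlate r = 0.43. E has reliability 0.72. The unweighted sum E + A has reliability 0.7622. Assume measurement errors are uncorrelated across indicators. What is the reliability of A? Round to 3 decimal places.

Var(E+A) = 2 + 2·0.43 = 2.860.
True-score variance = ρ_E + ρ_A + 2·0.43, so 0.7622 = (0.72 + ρ_A + 0.86) / 2.860.
ρ_A = 0.7622·2.860 − 0.72 − 0.86 = 0.600.

0.600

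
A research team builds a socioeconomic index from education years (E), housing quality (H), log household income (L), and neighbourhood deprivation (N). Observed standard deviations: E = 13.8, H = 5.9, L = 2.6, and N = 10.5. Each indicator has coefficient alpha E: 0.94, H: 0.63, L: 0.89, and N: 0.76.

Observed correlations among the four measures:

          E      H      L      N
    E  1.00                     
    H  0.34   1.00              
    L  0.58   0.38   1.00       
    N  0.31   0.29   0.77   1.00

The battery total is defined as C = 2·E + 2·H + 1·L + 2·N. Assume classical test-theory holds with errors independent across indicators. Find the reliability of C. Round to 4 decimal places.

Var(C) = 2²·13.8² + 2²·5.9² + 2.6² + 2²·10.5² + 2·[4·13.8·5.9·0.34 + 2·13.8·2.6·0.58 + 4·13.8·10.5·0.31 + 2·5.9·2.6·0.38 + 4·5.9·10.5·0.29 + 2·2.6·10.5·0.77] = 1348.76 + 915.181 = 2263.94.
Under uncorrelated errors the observed covariances equal the true-score covariances, so only the own-variance terms attenuate.
True-score variance = [2²·13.8²·0.94 + 2²·5.9²·0.63 + 2.6²·0.89 + 2²·10.5²·0.76] + 915.181 = 1144.95 + 915.181 = 2060.13.
Reliability = 2060.13 / 2263.94 = 0.9100.

0.9100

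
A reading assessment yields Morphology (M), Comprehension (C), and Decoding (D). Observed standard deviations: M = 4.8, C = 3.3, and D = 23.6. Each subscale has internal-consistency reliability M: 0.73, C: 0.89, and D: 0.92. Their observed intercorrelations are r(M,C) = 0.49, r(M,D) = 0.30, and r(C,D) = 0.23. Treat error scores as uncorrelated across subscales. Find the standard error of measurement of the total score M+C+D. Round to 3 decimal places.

Var(total) = 590.89 + 119.316 = 710.206.
True-score variance = 538.915 + 119.316 = 658.231, so reliability = 0.9268.
Error variance = 710.206 − 658.231 = 51.9755; SEM = √51.9755 = 7.209.

7.209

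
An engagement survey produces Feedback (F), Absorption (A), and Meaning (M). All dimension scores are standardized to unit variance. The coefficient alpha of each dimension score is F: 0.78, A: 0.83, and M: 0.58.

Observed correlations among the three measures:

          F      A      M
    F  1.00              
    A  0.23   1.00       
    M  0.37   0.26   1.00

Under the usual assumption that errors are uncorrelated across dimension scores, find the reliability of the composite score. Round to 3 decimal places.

0.828

Var(F+A+M) = 3 + 2·[0.23 + 0.37 + 0.26] = 3 + 1.72 = 4.72.
Under uncorrelated errors the observed covariances equal the true-score covariances, so only the own-variance terms attenuate.
True-score variance = [0.78 + 0.83 + 0.58] + 1.72 = 2.19 + 1.72 = 3.91.
Reliability = 3.91 / 4.72 = 0.828.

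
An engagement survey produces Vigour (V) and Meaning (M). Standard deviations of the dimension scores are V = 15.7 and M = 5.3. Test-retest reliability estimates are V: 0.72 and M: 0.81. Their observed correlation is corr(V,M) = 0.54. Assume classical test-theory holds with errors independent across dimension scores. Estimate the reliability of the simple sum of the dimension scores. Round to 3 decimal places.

Var(V+M) = 15.7² + 5.3² + 2·[15.7·5.3·0.54] = 274.58 + 89.8668 = 364.447.
Under uncorrelated errors the observed covariances equal the true-score covariances, so only the own-variance terms attenuate.
True-score variance = [15.7²·0.72 + 5.3²·0.81] + 89.8668 = 200.226 + 89.8668 = 290.092.
Reliability = 290.092 / 364.447 = 0.796.

0.796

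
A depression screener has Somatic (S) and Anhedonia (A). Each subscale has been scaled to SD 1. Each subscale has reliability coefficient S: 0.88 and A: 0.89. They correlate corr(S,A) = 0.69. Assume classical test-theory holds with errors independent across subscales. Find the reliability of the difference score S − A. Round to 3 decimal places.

Var(S−A) = 1 + 1 − 2·0.69 = 2 − 1.38 = 0.62.
With uncorrelated errors the cross-covariances are all true-score covariance, so they carry over unchanged; only the diagonal terms shrink to ρᵢσᵢ².
True-score variance = [0.88 + 0.89] − 1.38 = 1.77 − 1.38 = 0.39.
Reliability = 0.39 / 0.62 = 0.629.

0.629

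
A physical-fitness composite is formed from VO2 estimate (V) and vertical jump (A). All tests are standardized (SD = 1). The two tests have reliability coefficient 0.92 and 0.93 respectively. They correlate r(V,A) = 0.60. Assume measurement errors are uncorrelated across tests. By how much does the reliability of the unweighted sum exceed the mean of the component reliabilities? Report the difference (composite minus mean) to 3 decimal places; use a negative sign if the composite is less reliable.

0.028

Var(sum) = 2 + 1.2 = 3.2; true-score variance = 1.85 + 1.2 = 3.05; composite reliability = 0.9531.
Mean component reliability = 0.9250.
Difference = 0.9531 − 0.9250 = 0.028.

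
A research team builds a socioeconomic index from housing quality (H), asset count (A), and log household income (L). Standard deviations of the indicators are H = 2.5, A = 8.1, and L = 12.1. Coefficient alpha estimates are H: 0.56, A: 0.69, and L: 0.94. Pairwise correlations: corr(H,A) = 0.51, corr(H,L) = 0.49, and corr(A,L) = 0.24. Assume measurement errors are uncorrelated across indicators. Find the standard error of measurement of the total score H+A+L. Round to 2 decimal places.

5.65

Var(total) = 218.27 + 97.3448 = 315.615.
True-score variance = 186.396 + 97.3448 = 283.741, so reliability = 0.8990.
Error variance = 315.615 − 283.741 = 31.8737; SEM = √31.8737 = 5.65.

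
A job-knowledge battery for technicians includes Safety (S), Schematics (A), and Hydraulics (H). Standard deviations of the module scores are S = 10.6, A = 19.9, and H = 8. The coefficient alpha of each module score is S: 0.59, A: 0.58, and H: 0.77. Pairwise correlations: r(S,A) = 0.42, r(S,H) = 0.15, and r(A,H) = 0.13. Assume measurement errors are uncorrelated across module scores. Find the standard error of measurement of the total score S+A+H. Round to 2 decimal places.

15.07

Var(total) = 572.37 + 244.022 = 816.392.
True-score variance = 345.258 + 244.022 = 589.28, so reliability = 0.7218.
Error variance = 816.392 − 589.28 = 227.112; SEM = √227.112 = 15.07.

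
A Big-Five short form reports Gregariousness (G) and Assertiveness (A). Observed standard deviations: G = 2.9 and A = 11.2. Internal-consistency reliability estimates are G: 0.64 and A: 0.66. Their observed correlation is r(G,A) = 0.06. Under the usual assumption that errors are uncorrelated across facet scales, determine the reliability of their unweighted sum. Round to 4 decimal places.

0.6684

Var(G+A) = 2.9² + 11.2² + 2·[2.9·11.2·0.06] = 133.85 + 3.8976 = 137.748.
With uncorrelated errors the cross-covariances are all true-score covariance, so they carry over unchanged; only the diagonal terms shrink to ρᵢσᵢ².
True-score variance = [2.9²·0.64 + 11.2²·0.66] + 3.8976 = 88.1728 + 3.8976 = 92.0704.
Reliability = 92.0704 / 137.748 = 0.6684.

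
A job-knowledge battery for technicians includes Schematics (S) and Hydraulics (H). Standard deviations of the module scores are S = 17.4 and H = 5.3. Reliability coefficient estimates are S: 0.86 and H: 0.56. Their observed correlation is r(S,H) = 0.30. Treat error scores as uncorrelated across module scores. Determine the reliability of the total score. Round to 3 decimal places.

0.858

Var(S+H) = 17.4² + 5.3² + 2·[17.4·5.3·0.30] = 330.85 + 55.332 = 386.182.
Under uncorrelated errors the observed covariances equal the true-score covariances, so only the own-variance terms attenuate.
True-score variance = [17.4²·0.86 + 5.3²·0.56] + 55.332 = 276.104 + 55.332 = 331.436.
Reliability = 331.436 / 386.182 = 0.858.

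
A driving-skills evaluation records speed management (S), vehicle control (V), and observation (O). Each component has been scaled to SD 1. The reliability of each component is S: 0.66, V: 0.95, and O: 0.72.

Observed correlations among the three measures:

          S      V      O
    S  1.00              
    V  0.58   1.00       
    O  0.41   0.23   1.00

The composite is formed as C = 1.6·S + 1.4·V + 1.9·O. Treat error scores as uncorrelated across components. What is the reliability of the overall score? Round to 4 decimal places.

Var(C) = 1.6² + 1.4² + 1.9² + 2·[2.24·0.58 + 3.04·0.41 + 2.66·0.23] = 8.13 + 6.3148 = 14.4448.
With uncorrelated errors the cross-covariances are all true-score covariance, so they carry over unchanged; only the diagonal terms shrink to ρᵢσᵢ².
True-score variance = [1.6²·0.66 + 1.4²·0.95 + 1.9²·0.72] + 6.3148 = 6.1508 + 6.3148 = 12.4656.
Reliability = 12.4656 / 14.4448 = 0.8630.

0.8630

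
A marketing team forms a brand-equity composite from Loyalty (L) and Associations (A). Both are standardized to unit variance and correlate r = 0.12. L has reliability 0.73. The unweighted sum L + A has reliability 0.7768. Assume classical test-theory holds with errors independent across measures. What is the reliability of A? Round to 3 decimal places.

0.770

Var(L+A) = 2 + 2·0.12 = 2.240.
True-score variance = ρ_L + ρ_A + 2·0.12, so 0.7768 = (0.73 + ρ_A + 0.24) / 2.240.
ρ_A = 0.7768·2.240 − 0.73 − 0.24 = 0.770.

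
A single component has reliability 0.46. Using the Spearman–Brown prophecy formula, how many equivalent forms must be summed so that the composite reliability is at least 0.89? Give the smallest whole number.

10

k ≥ ρ*(1−ρ₁)/(ρ₁(1−ρ*)) = 0.89·0.54 / (0.46·0.11) = 9.498.
Smallest integer k = 10.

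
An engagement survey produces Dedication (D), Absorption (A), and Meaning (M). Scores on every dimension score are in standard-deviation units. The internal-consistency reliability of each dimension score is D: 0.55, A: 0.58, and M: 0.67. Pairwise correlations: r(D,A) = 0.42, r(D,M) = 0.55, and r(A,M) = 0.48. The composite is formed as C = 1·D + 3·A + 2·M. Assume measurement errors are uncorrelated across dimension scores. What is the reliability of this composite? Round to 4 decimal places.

0.7733

Var(C) = 1 + 3² + 2² + 2·[3·0.42 + 2·0.55 + 6·0.48] = 14 + 10.48 = 24.48.
With uncorrelated errors the cross-covariances are all true-score covariance, so they carry over unchanged; only the diagonal terms shrink to ρᵢσᵢ².
True-score variance = [0.55 + 3²·0.58 + 2²·0.67] + 10.48 = 8.45 + 10.48 = 18.93.
Reliability = 18.93 / 24.48 = 0.7733.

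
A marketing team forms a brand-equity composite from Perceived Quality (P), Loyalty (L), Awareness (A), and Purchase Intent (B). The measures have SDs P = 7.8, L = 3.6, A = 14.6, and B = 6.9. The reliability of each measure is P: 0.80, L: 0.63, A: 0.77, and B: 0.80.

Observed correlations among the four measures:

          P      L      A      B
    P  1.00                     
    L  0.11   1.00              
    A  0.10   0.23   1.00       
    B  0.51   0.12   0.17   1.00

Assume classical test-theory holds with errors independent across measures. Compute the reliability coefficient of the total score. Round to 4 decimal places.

0.8436

Var(P+L+A+B) = 7.8² + 3.6² + 14.6² + 6.9² + 2·[7.8·3.6·0.11 + 7.8·14.6·0.10 + 7.8·6.9·0.51 + 3.6·14.6·0.23 + 3.6·6.9·0.12 + 14.6·6.9·0.17] = 334.57 + 148.241 = 482.811.
Because errors are independent across components, Cov(Tᵢ,Tⱼ) = Cov(Xᵢ,Xⱼ); the off-diagonal part of the true-score variance is the same as above.
True-score variance = [7.8²·0.80 + 3.6²·0.63 + 14.6²·0.77 + 6.9²·0.80] + 148.241 = 259.058 + 148.241 = 407.299.
Reliability = 407.299 / 482.811 = 0.8436.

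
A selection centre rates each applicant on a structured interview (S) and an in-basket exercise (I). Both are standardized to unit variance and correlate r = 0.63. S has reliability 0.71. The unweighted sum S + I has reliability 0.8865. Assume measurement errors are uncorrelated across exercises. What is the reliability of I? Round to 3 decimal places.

0.920

Var(S+I) = 2 + 2·0.63 = 3.260.
True-score variance = ρ_S + ρ_I + 2·0.63, so 0.8865 = (0.71 + ρ_I + 1.26) / 3.260.
ρ_I = 0.8865·3.260 − 0.71 − 1.26 = 0.920.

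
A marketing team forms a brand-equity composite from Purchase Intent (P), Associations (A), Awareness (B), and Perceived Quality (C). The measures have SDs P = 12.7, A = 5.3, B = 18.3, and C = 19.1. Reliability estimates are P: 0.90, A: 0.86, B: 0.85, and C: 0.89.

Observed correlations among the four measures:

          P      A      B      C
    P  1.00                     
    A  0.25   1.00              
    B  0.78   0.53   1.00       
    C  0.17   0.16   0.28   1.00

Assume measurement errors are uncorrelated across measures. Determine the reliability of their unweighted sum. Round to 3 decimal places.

Var(P+A+B+C) = 12.7² + 5.3² + 18.3² + 19.1² + 2·[12.7·5.3·0.25 + 12.7·18.3·0.78 + 12.7·19.1·0.17 + 5.3·18.3·0.53 + 5.3·19.1·0.16 + 18.3·19.1·0.28] = 889.08 + 809.628 = 1698.71.
With uncorrelated errors the cross-covariances are all true-score covariance, so they carry over unchanged; only the diagonal terms shrink to ρᵢσᵢ².
True-score variance = [12.7²·0.90 + 5.3²·0.86 + 18.3²·0.85 + 19.1²·0.89] + 809.628 = 778.656 + 809.628 = 1588.28.
Reliability = 1588.28 / 1698.71 = 0.935.

0.935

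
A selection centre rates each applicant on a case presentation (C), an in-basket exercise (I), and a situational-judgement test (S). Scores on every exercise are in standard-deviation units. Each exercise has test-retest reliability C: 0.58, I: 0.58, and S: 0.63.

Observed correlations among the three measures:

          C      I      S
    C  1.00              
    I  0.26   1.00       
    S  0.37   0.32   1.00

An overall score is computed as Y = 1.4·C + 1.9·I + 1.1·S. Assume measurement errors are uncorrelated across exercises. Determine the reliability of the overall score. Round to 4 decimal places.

0.7381

Var(Y) = 1.4² + 1.9² + 1.1² + 2·[2.66·0.26 + 1.54·0.37 + 2.09·0.32] = 6.78 + 3.8604 = 10.6404.
Under uncorrelated errors the observed covariances equal the true-score covariances, so only the own-variance terms attenuate.
True-score variance = [1.4²·0.58 + 1.9²·0.58 + 1.1²·0.63] + 3.8604 = 3.9929 + 3.8604 = 7.8533.
Reliability = 7.8533 / 10.6404 = 0.7381.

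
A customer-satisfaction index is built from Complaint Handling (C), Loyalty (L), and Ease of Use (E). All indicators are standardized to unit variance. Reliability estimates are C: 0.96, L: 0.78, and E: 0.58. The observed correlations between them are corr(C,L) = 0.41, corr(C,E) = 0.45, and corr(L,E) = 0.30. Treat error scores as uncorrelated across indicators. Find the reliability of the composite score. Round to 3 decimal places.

Var(C+L+E) = 3 + 2·[0.41 + 0.45 + 0.30] = 3 + 2.32 = 5.32.
Because errors are independent across components, Cov(Tᵢ,Tⱼ) = Cov(Xᵢ,Xⱼ); the off-diagonal part of the true-score variance is the same as above.
True-score variance = [0.96 + 0.78 + 0.58] + 2.32 = 2.32 + 2.32 = 4.64.
Reliability = 4.64 / 5.32 = 0.872.

0.872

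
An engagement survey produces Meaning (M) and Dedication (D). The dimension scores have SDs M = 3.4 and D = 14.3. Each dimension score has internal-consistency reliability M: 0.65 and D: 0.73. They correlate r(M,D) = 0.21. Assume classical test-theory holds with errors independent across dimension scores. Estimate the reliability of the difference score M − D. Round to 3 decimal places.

0.697

Var(M−D) = 3.4² + 14.3² − 2·3.4·14.3·0.21 = 216.05 − 20.4204 = 195.63.
With uncorrelated errors the cross-covariances are all true-score covariance, so they carry over unchanged; only the diagonal terms shrink to ρᵢσᵢ².
True-score variance = [3.4²·0.65 + 14.3²·0.73] − 20.4204 = 156.792 − 20.4204 = 136.371.
Reliability = 136.371 / 195.63 = 0.697.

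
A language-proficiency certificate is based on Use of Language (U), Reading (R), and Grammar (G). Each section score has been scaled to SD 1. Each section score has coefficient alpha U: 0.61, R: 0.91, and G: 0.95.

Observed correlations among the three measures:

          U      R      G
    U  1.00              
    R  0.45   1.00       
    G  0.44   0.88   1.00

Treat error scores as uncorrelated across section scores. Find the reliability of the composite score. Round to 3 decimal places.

Var(U+R+G) = 3 + 2·[0.45 + 0.44 + 0.88] = 3 + 3.54 = 6.54.
Because errors are independent across components, Cov(Tᵢ,Tⱼ) = Cov(Xᵢ,Xⱼ); the off-diagonal part of the true-score variance is the same as above.
True-score variance = [0.61 + 0.91 + 0.95] + 3.54 = 2.47 + 3.54 = 6.01.
Reliability = 6.01 / 6.54 = 0.919.

0.919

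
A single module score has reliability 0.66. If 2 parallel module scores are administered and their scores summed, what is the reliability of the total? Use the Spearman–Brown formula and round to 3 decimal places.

ρ_k = kρ / (1 + (k−1)ρ) = 2·0.66 / (1 + 1·0.66) = 1.320 / 1.660 = 0.795.

0.795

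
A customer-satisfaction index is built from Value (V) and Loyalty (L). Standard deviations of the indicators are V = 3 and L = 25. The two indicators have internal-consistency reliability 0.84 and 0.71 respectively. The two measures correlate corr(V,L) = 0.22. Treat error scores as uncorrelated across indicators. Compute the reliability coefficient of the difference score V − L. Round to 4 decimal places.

0.6960

Var(V−L) = 3² + 25² − 2·3·25·0.22 = 634 − 33 = 601.
Because errors are independent across components, Cov(Tᵢ,Tⱼ) = Cov(Xᵢ,Xⱼ); the off-diagonal part of the true-score variance is the same as above.
True-score variance = [3²·0.84 + 25²·0.71] − 33 = 451.31 − 33 = 418.31.
Reliability = 418.31 / 601 = 0.6960.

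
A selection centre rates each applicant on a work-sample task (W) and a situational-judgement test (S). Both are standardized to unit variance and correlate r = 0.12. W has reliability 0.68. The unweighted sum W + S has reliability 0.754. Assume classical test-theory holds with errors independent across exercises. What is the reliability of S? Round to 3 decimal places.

Var(W+S) = 2 + 2·0.12 = 2.240.
True-score variance = ρ_W + ρ_S + 2·0.12, so 0.754 = (0.68 + ρ_S + 0.24) / 2.240.
ρ_S = 0.754·2.240 − 0.68 − 0.24 = 0.769.

0.769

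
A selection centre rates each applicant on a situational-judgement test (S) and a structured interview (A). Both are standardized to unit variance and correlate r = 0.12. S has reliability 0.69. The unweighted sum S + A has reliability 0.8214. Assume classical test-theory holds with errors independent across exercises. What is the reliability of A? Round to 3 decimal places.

0.910

Var(S+A) = 2 + 2·0.12 = 2.240.
True-score variance = ρ_S + ρ_A + 2·0.12, so 0.8214 = (0.69 + ρ_A + 0.24) / 2.240.
ρ_A = 0.8214·2.240 − 0.69 − 0.24 = 0.910.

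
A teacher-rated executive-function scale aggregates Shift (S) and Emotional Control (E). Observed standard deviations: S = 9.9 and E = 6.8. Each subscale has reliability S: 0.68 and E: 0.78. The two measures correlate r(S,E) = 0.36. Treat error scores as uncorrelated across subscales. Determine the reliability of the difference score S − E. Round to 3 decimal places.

0.566

Var(S−E) = 9.9² + 6.8² − 2·9.9·6.8·0.36 = 144.25 − 48.4704 = 95.7796.
Under uncorrelated errors the observed covariances equal the true-score covariances, so only the own-variance terms attenuate.
True-score variance = [9.9²·0.68 + 6.8²·0.78] − 48.4704 = 102.714 − 48.4704 = 54.2436.
Reliability = 54.2436 / 95.7796 = 0.566.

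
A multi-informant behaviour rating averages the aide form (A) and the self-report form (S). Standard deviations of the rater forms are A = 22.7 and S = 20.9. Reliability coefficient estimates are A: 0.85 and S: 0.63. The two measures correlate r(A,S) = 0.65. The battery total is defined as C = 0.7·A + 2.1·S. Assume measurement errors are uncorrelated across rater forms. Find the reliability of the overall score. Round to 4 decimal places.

0.7567

Var(C) = 0.7²·22.7² + 2.1²·20.9² + 2·[1.47·22.7·20.9·0.65] = 2178.82 + 906.636 = 3085.46.
With uncorrelated errors the cross-covariances are all true-score covariance, so they carry over unchanged; only the diagonal terms shrink to ρᵢσᵢ².
True-score variance = [0.7²·22.7²·0.85 + 2.1²·20.9²·0.63] + 906.636 = 1428.21 + 906.636 = 2334.84.
Reliability = 2334.84 / 3085.46 = 0.7567.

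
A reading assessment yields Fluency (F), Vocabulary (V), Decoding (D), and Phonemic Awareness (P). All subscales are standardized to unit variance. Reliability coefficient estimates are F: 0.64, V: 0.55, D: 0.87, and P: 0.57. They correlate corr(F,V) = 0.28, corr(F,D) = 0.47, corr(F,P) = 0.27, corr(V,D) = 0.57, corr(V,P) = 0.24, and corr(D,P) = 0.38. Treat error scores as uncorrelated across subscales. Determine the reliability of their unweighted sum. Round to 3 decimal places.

Var(F+V+D+P) = 4 + 2·[0.28 + 0.47 + 0.27 + 0.57 + 0.24 + 0.38] = 4 + 4.42 = 8.42.
Because errors are independent across components, Cov(Tᵢ,Tⱼ) = Cov(Xᵢ,Xⱼ); the off-diagonal part of the true-score variance is the same as above.
True-score variance = [0.64 + 0.55 + 0.87 + 0.57] + 4.42 = 2.63 + 4.42 = 7.05.
Reliability = 7.05 / 8.42 = 0.837.

0.837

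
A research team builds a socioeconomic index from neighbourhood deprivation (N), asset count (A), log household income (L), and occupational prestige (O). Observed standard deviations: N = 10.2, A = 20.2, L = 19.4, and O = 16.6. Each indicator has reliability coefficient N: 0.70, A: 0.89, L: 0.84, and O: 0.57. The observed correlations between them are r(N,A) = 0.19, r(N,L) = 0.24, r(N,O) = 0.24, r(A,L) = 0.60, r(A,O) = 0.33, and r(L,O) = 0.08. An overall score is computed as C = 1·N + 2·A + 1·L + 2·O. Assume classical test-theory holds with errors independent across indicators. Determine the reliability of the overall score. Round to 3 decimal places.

0.866

Var(C) = 10.2² + 2²·20.2² + 19.4² + 2²·16.6² + 2·[2·10.2·20.2·0.19 + 10.2·19.4·0.24 + 2·10.2·16.6·0.24 + 2·20.2·19.4·0.60 + 4·20.2·16.6·0.33 + 2·19.4·16.6·0.08] = 3214.8 + 2342.93 = 5557.73.
Under uncorrelated errors the observed covariances equal the true-score covariances, so only the own-variance terms attenuate.
True-score variance = [10.2²·0.70 + 2²·20.2²·0.89 + 19.4²·0.84 + 2²·16.6²·0.57] + 2342.93 = 2469.87 + 2342.93 = 4812.8.
Reliability = 4812.8 / 5557.73 = 0.866.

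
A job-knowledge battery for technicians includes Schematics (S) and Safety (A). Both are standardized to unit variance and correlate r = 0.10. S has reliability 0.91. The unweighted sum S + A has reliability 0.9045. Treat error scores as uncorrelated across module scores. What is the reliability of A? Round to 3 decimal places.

0.880

Var(S+A) = 2 + 2·0.10 = 2.200.
True-score variance = ρ_S + ρ_A + 2·0.10, so 0.9045 = (0.91 + ρ_A + 0.20) / 2.200.
ρ_A = 0.9045·2.200 − 0.91 − 0.20 = 0.880.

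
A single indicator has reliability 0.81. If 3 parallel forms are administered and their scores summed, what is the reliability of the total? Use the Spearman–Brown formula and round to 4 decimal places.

0.9275

ρ_k = kρ / (1 + (k−1)ρ) = 3·0.81 / (1 + 2·0.81) = 2.430 / 2.620 = 0.9275.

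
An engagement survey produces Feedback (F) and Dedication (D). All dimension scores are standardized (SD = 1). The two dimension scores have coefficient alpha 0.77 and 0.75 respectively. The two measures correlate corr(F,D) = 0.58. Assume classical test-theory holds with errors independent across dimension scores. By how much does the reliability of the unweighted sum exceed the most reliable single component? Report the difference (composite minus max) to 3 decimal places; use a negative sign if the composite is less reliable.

Var(sum) = 2 + 1.16 = 3.16; true-score variance = 1.52 + 1.16 = 2.68; composite reliability = 0.8481.
Max component reliability = 0.7700.
Difference = 0.8481 − 0.7700 = 0.078.

0.078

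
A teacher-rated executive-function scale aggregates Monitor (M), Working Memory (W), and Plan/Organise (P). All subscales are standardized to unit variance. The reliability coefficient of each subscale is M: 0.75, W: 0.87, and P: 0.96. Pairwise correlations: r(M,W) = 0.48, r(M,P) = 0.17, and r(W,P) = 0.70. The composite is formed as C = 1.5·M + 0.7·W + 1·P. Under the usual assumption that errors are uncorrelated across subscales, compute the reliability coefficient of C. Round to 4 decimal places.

0.8932

Var(C) = 1.5² + 0.7² + 1 + 2·[1.05·0.48 + 1.5·0.17 + 0.7·0.70] = 3.74 + 2.498 = 6.238.
Under uncorrelated errors the observed covariances equal the true-score covariances, so only the own-variance terms attenuate.
True-score variance = [1.5²·0.75 + 0.7²·0.87 + 0.96] + 2.498 = 3.0738 + 2.498 = 5.5718.
Reliability = 5.5718 / 6.238 = 0.8932.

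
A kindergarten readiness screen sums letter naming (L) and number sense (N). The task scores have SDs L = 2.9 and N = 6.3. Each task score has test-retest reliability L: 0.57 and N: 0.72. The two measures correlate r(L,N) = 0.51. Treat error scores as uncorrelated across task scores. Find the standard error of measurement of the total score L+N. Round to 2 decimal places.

3.84

Var(total) = 48.1 + 18.6354 = 66.7354.
True-score variance = 33.3705 + 18.6354 = 52.0059, so reliability = 0.7793.
Error variance = 66.7354 − 52.0059 = 14.7295; SEM = √14.7295 = 3.84.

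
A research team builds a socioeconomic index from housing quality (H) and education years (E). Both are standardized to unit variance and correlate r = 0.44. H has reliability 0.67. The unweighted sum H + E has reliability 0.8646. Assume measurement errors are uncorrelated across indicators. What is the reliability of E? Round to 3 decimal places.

0.940

Var(H+E) = 2 + 2·0.44 = 2.880.
True-score variance = ρ_H + ρ_E + 2·0.44, so 0.8646 = (0.67 + ρ_E + 0.88) / 2.880.
ρ_E = 0.8646·2.880 − 0.67 − 0.88 = 0.940.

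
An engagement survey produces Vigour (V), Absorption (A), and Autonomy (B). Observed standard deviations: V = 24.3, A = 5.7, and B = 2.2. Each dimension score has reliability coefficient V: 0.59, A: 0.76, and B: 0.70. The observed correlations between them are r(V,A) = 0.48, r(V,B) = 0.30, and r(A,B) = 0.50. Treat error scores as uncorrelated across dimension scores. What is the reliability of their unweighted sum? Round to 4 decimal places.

Var(V+A+B) = 24.3² + 5.7² + 2.2² + 2·[24.3·5.7·0.48 + 24.3·2.2·0.30 + 5.7·2.2·0.50] = 627.82 + 177.586 = 805.406.
Because errors are independent across components, Cov(Tᵢ,Tⱼ) = Cov(Xᵢ,Xⱼ); the off-diagonal part of the true-score variance is the same as above.
True-score variance = [24.3²·0.59 + 5.7²·0.76 + 2.2²·0.70] + 177.586 = 376.469 + 177.586 = 554.055.
Reliability = 554.055 / 805.406 = 0.6879.

0.6879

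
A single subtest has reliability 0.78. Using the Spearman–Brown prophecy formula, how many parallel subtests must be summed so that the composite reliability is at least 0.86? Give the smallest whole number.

k ≥ ρ*(1−ρ₁)/(ρ₁(1−ρ*)) = 0.86·0.22 / (0.78·0.14) = 1.733.
Smallest integer k = 2.

2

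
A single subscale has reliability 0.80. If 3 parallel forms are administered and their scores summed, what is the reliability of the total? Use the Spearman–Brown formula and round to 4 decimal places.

ρ_k = kρ / (1 + (k−1)ρ) = 3·0.80 / (1 + 2·0.80) = 2.400 / 2.600 = 0.9231.

0.9231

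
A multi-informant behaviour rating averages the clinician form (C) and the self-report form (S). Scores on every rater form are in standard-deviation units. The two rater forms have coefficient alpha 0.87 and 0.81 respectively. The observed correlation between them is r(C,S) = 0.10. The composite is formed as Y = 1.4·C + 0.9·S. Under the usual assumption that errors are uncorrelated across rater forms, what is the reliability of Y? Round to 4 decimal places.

0.8648

Var(Y) = 1.4² + 0.9² + 2·[1.26·0.10] = 2.77 + 0.252 = 3.022.
With uncorrelated errors the cross-covariances are all true-score covariance, so they carry over unchanged; only the diagonal terms shrink to ρᵢσᵢ².
True-score variance = [1.4²·0.87 + 0.9²·0.81] + 0.252 = 2.3613 + 0.252 = 2.6133.
Reliability = 2.6133 / 3.022 = 0.8648.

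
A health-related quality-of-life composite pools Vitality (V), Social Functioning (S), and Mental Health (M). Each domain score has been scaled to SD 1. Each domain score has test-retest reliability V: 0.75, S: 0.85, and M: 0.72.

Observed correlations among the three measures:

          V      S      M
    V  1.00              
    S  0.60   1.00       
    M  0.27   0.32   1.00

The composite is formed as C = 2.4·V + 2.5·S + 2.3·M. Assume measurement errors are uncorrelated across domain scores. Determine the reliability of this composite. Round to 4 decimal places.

Var(C) = 2.4² + 2.5² + 2.3² + 2·[6·0.60 + 5.52·0.27 + 5.75·0.32] = 17.3 + 13.8608 = 31.1608.
Under uncorrelated errors the observed covariances equal the true-score covariances, so only the own-variance terms attenuate.
True-score variance = [2.4²·0.75 + 2.5²·0.85 + 2.3²·0.72] + 13.8608 = 13.4413 + 13.8608 = 27.3021.
Reliability = 27.3021 / 31.1608 = 0.8762.

0.8762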